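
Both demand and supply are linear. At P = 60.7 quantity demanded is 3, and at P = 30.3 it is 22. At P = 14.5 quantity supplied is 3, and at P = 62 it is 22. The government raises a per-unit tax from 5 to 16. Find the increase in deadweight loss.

28.17

Demand slope = (30.3 − 60.7)/(22 − 3) = −1.6, so P = 65.5 − 1.6Q.
Supply slope = (62 − 14.5)/(22 − 3) = 2.5, so P = 7 + 2.5Q.
Competitive equilibrium: 65.5 − 1.6Q = 7 + 2.5Q → Q* = 14.2683, P* = 42.6707.
For a per-unit tax t: ΔQ = t/4.1, so DWL = ½·t·(t/4.1) = t²/8.2.
At t = 5: DWL = 3.049. At t = 16: DWL = 31.22.
Increase = 31.22 − 3.049 = 28.17.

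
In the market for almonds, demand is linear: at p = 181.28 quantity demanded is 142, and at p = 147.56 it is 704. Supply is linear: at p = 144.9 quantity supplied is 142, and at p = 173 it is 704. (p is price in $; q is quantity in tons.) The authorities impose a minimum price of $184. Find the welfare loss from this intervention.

$7778.19

Demand slope = (147.56 − 181.28)/(704 − 142) = −0.06, so p = 189.8 − 0.06q.
Supply slope = (173 − 144.9)/(704 − 142) = 0.05, so p = 137.8 + 0.05q.
Competitive equilibrium: 189.8 − 0.06q = 137.8 + 0.05q → q* = 472.7273, p* = 161.4364.
At the floor p = 184, quantity demanded = (189.8 − 184)/0.06 = 96.6667.
Sellers' marginal cost at q' = 96.6667: 137.8 + 0.05·96.6667 = 142.6333.
Δq = 472.7273 − 96.6667 = 376.0606; wedge = 184 − 142.6333 = 41.3667.
Welfare loss = ½ × 376.0606 × 41.3667 = $7778.19.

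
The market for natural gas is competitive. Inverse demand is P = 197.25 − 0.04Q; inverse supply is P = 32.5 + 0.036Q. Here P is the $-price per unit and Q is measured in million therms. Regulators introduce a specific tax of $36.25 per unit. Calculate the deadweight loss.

Competitive equilibrium: 197.25 − 0.04Q = 32.5 + 0.036Q → Q* = 2167.7632, P* = 110.5395.
With the tax, the buyer price exceeds the seller price by 36.25: (197.25 − 0.04Q) − (32.5 + 0.036Q) = 36.25 → Q' = 1690.7895.
ΔQ = 2167.7632 − 1690.7895 = 476.9737; the wedge equals the tax, 36.25.
The triangle = ½ × 476.9737 × 36.25 = $8645.15 million.

$8645.15 million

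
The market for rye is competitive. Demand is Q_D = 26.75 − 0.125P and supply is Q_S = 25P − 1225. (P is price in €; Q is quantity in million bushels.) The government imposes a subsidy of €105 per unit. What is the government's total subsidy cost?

In inverse form: demand P = 214 − 8Q, supply P = 49 + 0.04Q.
Competitive equilibrium: 214 − 8Q = 49 + 0.04Q → Q* = 20.5224, P* = 49.8209.
The subsidy lowers effective supply by 105: P = 0.04Q − 56.
New quantity: 214 − 8Q = 0.04Q − 56 → Q' = 33.5821.
Total subsidy cost = 105 × 33.5821 = €3526.12 million.

€3526.12 million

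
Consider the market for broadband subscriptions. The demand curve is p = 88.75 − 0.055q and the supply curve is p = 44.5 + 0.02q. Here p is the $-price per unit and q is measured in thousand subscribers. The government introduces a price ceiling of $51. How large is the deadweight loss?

$2633.44 thousand

Competitive equilibrium: 88.75 − 0.055q = 44.5 + 0.02q → q* = 590, p* = 56.3.
At the ceiling p = 51, quantity supplied = (51 − 44.5)/0.02 = 325.
Willingness to pay at q' = 325: 88.75 − 0.055·325 = 70.875.
Δq = 590 − 325 = 265; wedge = 70.875 − 51 = 19.875.
DWL = ½ × 265 × 19.875 = $2633.44 thousand.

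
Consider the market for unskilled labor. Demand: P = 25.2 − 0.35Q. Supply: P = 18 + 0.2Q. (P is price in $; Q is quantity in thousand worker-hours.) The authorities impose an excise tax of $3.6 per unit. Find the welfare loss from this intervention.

$11.78 thousand

Competitive equilibrium: 25.2 − 0.35Q = 18 + 0.2Q → Q* = 13.0909, P* = 20.6182.
With the tax, the buyer price exceeds the seller price by 3.6: (25.2 − 0.35Q) − (18 + 0.2Q) = 3.6 → Q' = 6.5455.
ΔQ = 13.0909 − 6.5455 = 6.5454; the wedge equals the tax, 3.6.
Deadweight loss = ½ × 6.5454 × 3.6 = $11.78 thousand.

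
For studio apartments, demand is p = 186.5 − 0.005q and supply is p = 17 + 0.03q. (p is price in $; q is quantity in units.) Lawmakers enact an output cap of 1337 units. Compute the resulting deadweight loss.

$215093.10

Competitive equilibrium: 186.5 − 0.005q = 17 + 0.03q → q* = 4842.8571, p* = 162.2857.
At q = 1337: demand price = 186.5 − 0.005·1337 = 179.815; supply price = 17 + 0.03·1337 = 57.11.
Δq = 4842.8571 − 1337 = 3505.8571; wedge = 179.815 − 57.11 = 122.705.
Deadweight loss = ½ × 3505.8571 × 122.705 = $215093.10.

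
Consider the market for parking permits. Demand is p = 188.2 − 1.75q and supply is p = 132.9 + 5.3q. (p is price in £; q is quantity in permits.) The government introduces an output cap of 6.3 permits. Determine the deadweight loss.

Competitive equilibrium: 188.2 − 1.75q = 132.9 + 5.3q → q* = 7.844, p* = 174.473.
At q = 6.3: demand price = 188.2 − 1.75·6.3 = 177.175; supply price = 132.9 + 5.3·6.3 = 166.29.
Δq = 7.844 − 6.3 = 1.544; wedge = 177.175 − 166.29 = 10.885.
The triangle = ½ × 1.544 × 10.885 = £8.40.

£8.40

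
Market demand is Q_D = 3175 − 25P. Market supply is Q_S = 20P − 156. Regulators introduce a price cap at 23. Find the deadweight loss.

In inverse form: demand P = 127 − 0.04Q, supply P = 7.8 + 0.05Q.
Competitive equilibrium: 127 − 0.04Q = 7.8 + 0.05Q → Q* = 1324.4444, P* = 74.0222.
At the ceiling P = 23, quantity supplied = (23 − 7.8)/0.05 = 304.
Willingness to pay at Q' = 304: 127 − 0.04·304 = 114.84.
ΔQ = 1324.4444 − 304 = 1020.4444; wedge = 114.84 − 23 = 91.84.
The triangle = ½ × 1020.4444 × 91.84 = 46858.81.

46858.81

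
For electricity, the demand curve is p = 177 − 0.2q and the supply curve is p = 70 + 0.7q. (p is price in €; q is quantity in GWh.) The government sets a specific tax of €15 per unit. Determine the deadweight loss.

Competitive equilibrium: 177 − 0.2q = 70 + 0.7q → q* = 118.8889, p* = 153.2222.
With the tax, the buyer price exceeds the seller price by 15: (177 − 0.2q) − (70 + 0.7q) = 15 → q' = 102.2222.
Δq = 118.8889 − 102.2222 = 16.6667; the wedge equals the tax, 15.
Deadweight loss = ½ × 16.6667 × 15 = €125.

€125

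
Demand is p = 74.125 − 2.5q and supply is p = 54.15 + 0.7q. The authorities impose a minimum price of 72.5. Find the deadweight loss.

50.04

Competitive equilibrium: 74.125 − 2.5q = 54.15 + 0.7q → q* = 6.2422, p* = 58.5195.
At the floor p = 72.5, quantity demanded = (74.125 − 72.5)/2.5 = 0.65.
Sellers' marginal cost at q' = 0.65: 54.15 + 0.7·0.65 = 54.605.
Δq = 6.2422 − 0.65 = 5.5922; wedge = 72.5 − 54.605 = 17.895.
Deadweight loss = ½ × 5.5922 × 17.895 = 50.04.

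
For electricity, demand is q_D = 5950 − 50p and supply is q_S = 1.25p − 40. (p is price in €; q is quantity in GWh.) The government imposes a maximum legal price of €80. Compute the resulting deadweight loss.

In inverse form: demand p = 119 − 0.02q, supply p = 32 + 0.8q.
Competitive equilibrium: 119 − 0.02q = 32 + 0.8q → q* = 106.0976, p* = 116.878.
At the ceiling p = 80, quantity supplied = (80 − 32)/0.8 = 60.
Willingness to pay at q' = 60: 119 − 0.02·60 = 117.8.
Δq = 106.0976 − 60 = 46.0976; wedge = 117.8 − 80 = 37.8.
Welfare loss = ½ × 46.0976 × 37.8 = €871.24.

€871.24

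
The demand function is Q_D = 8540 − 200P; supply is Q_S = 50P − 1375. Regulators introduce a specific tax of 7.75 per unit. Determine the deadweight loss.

In inverse form: demand P = 42.7 − 0.005Q, supply P = 27.5 + 0.02Q.
Competitive equilibrium: 42.7 − 0.005Q = 27.5 + 0.02Q → Q* = 608, P* = 39.66.
With the tax, the buyer price exceeds the seller price by 7.75: (42.7 − 0.005Q) − (27.5 + 0.02Q) = 7.75 → Q' = 298.
ΔQ = 608 − 298 = 310; the wedge equals the tax, 7.75.
DWL = ½ × 310 × 7.75 = 1201.25.

1201.25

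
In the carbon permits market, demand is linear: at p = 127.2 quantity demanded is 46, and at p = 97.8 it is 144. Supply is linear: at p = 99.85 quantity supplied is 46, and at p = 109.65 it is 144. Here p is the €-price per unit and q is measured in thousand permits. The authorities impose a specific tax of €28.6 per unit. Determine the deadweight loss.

€1022.45 thousand

Demand slope = (97.8 − 127.2)/(144 − 46) = −0.3, so p = 141 − 0.3q.
Supply slope = (109.65 − 99.85)/(144 − 46) = 0.1, so p = 95.25 + 0.1q.
Competitive equilibrium: 141 − 0.3q = 95.25 + 0.1q → q* = 114.375, p* = 106.6875.
With the tax, the buyer price exceeds the seller price by 28.6: (141 − 0.3q) − (95.25 + 0.1q) = 28.6 → q' = 42.875.
Δq = 114.375 − 42.875 = 71.5; the wedge equals the tax, 28.6.
Deadweight loss = ½ × 71.5 × 28.6 = €1022.45 thousand.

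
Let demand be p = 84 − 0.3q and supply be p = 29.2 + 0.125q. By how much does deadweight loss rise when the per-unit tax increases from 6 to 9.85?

71.79

Competitive equilibrium: 84 − 0.3q = 29.2 + 0.125q → q* = 128.9412, p* = 45.3176.
For a per-unit tax t: Δq = t/0.425, so DWL = ½·t·(t/0.425) = t²/0.85.
At t = 6: DWL = 42.353. At t = 9.85: DWL = 114.144.
Increase = 114.144 − 42.353 = 71.79.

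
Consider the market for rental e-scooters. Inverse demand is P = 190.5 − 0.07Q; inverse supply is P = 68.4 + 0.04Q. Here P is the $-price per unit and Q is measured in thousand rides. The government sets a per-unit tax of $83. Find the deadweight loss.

Competitive equilibrium: 190.5 − 0.07Q = 68.4 + 0.04Q → Q* = 1110, P* = 112.8.
With the tax, the buyer price exceeds the seller price by 83: (190.5 − 0.07Q) − (68.4 + 0.04Q) = 83 → Q' = 355.4545.
ΔQ = 1110 − 355.4545 = 754.5455; the wedge equals the tax, 83.
DWL = ½ × 754.5455 × 83 = $31313.64 thousand.

$31313.64 thousand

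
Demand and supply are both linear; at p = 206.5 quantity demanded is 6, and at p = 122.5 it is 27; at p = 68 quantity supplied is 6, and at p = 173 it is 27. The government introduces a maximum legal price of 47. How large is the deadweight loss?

1726.76

Demand slope = (122.5 − 206.5)/(27 − 6) = −4, so p = 230.5 − 4q.
Supply slope = (173 − 68)/(27 − 6) = 5, so p = 38 + 5q.
Competitive equilibrium: 230.5 − 4q = 38 + 5q → q* = 21.3889, p* = 144.9444.
At the ceiling p = 47, quantity supplied = (47 − 38)/5 = 1.8.
Willingness to pay at q' = 1.8: 230.5 − 4·1.8 = 223.3.
Δq = 21.3889 − 1.8 = 19.5889; wedge = 223.3 − 47 = 176.3.
Welfare loss = ½ × 19.5889 × 176.3 = 1726.76.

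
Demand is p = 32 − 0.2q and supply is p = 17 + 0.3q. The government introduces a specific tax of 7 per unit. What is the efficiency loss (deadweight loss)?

Competitive equilibrium: 32 − 0.2q = 17 + 0.3q → q* = 30, p* = 26.
With the tax, the buyer price exceeds the seller price by 7: (32 − 0.2q) − (17 + 0.3q) = 7 → q' = 16.
Δq = 30 − 16 = 14; the wedge equals the tax, 7.
Deadweight loss = ½ × 14 × 7 = 49.

49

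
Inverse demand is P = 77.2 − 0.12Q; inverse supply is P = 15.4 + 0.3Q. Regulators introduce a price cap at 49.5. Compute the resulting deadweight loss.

235.34

Competitive equilibrium: 77.2 − 0.12Q = 15.4 + 0.3Q → Q* = 147.1429, P* = 59.5429.
At the ceiling P = 49.5, quantity supplied = (49.5 − 15.4)/0.3 = 113.6667.
Willingness to pay at Q' = 113.6667: 77.2 − 0.12·113.6667 = 63.56.
ΔQ = 147.1429 − 113.6667 = 33.4762; wedge = 63.56 − 49.5 = 14.06.
DWL = ½ × 33.4762 × 14.06 = 235.34.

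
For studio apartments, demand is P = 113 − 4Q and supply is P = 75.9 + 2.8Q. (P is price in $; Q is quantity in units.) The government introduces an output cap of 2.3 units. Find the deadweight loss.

$33.86

Competitive equilibrium: 113 − 4Q = 75.9 + 2.8Q → Q* = 5.4559, P* = 91.1765.
At Q = 2.3: demand price = 113 − 4·2.3 = 103.8; supply price = 75.9 + 2.8·2.3 = 82.34.
ΔQ = 5.4559 − 2.3 = 3.1559; wedge = 103.8 − 82.34 = 21.46.
DWL = ½ × 3.1559 × 21.46 = $33.86.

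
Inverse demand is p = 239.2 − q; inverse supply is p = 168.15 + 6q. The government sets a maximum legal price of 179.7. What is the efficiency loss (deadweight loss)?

236.78

Competitive equilibrium: 239.2 − q = 168.15 + 6q → q* = 10.15, p* = 229.05.
At the ceiling p = 179.7, quantity supplied = (179.7 − 168.15)/6 = 1.925.
Willingness to pay at q' = 1.925: 239.2 − 1·1.925 = 237.275.
Δq = 10.15 − 1.925 = 8.225; wedge = 237.275 − 179.7 = 57.575.
DWL = ½ × 8.225 × 57.575 = 236.78.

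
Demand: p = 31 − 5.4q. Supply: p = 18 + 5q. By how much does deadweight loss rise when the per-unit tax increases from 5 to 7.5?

1.50

Competitive equilibrium: 31 − 5.4q = 18 + 5q → q* = 1.25, p* = 24.25.
For a per-unit tax t: Δq = t/10.4, so DWL = ½·t·(t/10.4) = t²/20.8.
At t = 5: DWL = 1.202. At t = 7.5: DWL = 2.704.
Increase = 2.704 − 1.202 = 1.50.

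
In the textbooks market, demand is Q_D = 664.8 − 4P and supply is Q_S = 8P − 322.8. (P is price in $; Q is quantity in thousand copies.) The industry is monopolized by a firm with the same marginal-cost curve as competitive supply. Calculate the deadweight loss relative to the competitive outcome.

In inverse form: demand P = 166.2 − 0.25Q, supply P = 40.35 + 0.125Q.
Competitive equilibrium: 166.2 − 0.25Q = 40.35 + 0.125Q → Q* = 335.6, P* = 82.3.
Marginal revenue: MR = 166.2 − 0.5Q. Set MR = MC: 166.2 − 0.5Q = 40.35 + 0.125Q → Q_m = 201.36.
Price P_m = 166.2 − 0.25·201.36 = 115.86; MC(Q_m) = 40.35 + 0.125·201.36 = 65.52.
Competitive Q* = 335.6, so ΔQ = 134.24; wedge = 115.86 − 65.52 = 50.34.
Welfare loss = ½ × 134.24 × 50.34 = $3378.82 thousand.

$3378.82 thousand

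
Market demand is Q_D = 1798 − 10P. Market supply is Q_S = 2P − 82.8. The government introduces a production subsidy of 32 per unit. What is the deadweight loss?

In inverse form: demand P = 179.8 − 0.1Q, supply P = 41.4 + 0.5Q.
Competitive equilibrium: 179.8 − 0.1Q = 41.4 + 0.5Q → Q* = 230.6667, P* = 156.7333.
The subsidy lowers effective supply by 32: P = 9.4 + 0.5Q.
New quantity: 179.8 − 0.1Q = 9.4 + 0.5Q → Q' = 284.
Overproduction ΔQ = 284 − 230.6667 = 53.3333; wedge = subsidy = 32.
The triangle = ½ × 53.3333 × 32 = 853.33.

853.33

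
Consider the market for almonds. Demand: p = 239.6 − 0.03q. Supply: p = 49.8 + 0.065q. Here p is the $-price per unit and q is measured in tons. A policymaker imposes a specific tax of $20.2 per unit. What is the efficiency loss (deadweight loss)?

$2147.58

Competitive equilibrium: 239.6 − 0.03q = 49.8 + 0.065q → q* = 1997.8947, p* = 179.6632.
With the tax, the buyer price exceeds the seller price by 20.2: (239.6 − 0.03q) − (49.8 + 0.065q) = 20.2 → q' = 1785.2632.
Δq = 1997.8947 − 1785.2632 = 212.6315; the wedge equals the tax, 20.2.
Welfare loss = ½ × 212.6315 × 20.2 = $2147.58.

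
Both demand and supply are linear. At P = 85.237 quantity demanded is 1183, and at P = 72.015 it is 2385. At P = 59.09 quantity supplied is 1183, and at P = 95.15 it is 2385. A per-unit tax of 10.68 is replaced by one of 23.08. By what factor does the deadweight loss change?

4.670

Demand slope = (72.015 − 85.237)/(2385 − 1183) = −0.011, so P = 98.25 − 0.011Q.
Supply slope = (95.15 − 59.09)/(2385 − 1183) = 0.03, so P = 23.6 + 0.03Q.
Competitive equilibrium: 98.25 − 0.011Q = 23.6 + 0.03Q → Q* = 1820.7317, P* = 78.222.
For a per-unit tax t: ΔQ = t/0.041, so DWL = ½·t·(t/0.041) = t²/0.082.
At t = 10.68: DWL = 1391.005. At t = 23.08: DWL = 6496.176.
Ratio = (23.08/10.68)² = 4.670.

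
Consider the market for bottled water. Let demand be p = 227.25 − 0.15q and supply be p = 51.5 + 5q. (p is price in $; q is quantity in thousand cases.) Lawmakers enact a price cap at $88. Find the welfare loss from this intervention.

Competitive equilibrium: 227.25 − 0.15q = 51.5 + 5q → q* = 34.1262, p* = 222.1311.
At the ceiling p = 88, quantity supplied = (88 − 51.5)/5 = 7.3.
Willingness to pay at q' = 7.3: 227.25 − 0.15·7.3 = 226.155.
Δq = 34.1262 − 7.3 = 26.8262; wedge = 226.155 − 88 = 138.155.
DWL = ½ × 26.8262 × 138.155 = $1853.09 thousand.

$1853.09 thousand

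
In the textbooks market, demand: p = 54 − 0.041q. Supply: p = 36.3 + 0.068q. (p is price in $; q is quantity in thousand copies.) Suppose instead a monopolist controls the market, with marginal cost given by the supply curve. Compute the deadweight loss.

Competitive equilibrium: 54 − 0.041q = 36.3 + 0.068q → q* = 162.3853, p* = 47.3422.
Marginal revenue: MR = 54 − 0.082q. Set MR = MC: 54 − 0.082q = 36.3 + 0.068q → q_m = 118.
Price p_m = 54 − 0.041·118 = 49.162; MC(q_m) = 36.3 + 0.068·118 = 44.324.
Competitive q* = 162.3853, so Δq = 44.3853; wedge = 49.162 − 44.324 = 4.838.
Deadweight loss = ½ × 44.3853 × 4.838 = $107.37 thousand.

$107.37 thousand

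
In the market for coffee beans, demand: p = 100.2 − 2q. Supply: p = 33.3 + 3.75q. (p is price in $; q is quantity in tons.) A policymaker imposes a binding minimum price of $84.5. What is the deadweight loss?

Competitive equilibrium: 100.2 − 2q = 33.3 + 3.75q → q* = 11.6348, p* = 76.9304.
At the floor p = 84.5, quantity demanded = (100.2 − 84.5)/2 = 7.85.
Sellers' marginal cost at q' = 7.85: 33.3 + 3.75·7.85 = 62.7375.
Δq = 11.6348 − 7.85 = 3.7848; wedge = 84.5 − 62.7375 = 21.7625.
Deadweight loss = ½ × 3.7848 × 21.7625 = $41.18.

$41.18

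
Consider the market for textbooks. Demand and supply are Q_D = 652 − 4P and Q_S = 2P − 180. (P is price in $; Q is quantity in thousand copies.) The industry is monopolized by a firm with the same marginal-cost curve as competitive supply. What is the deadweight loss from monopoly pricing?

$222.04 thousand

In inverse form: demand P = 163 − 0.25Q, supply P = 90 + 0.5Q.
Competitive equilibrium: 163 − 0.25Q = 90 + 0.5Q → Q* = 97.3333, P* = 138.6667.
Marginal revenue: MR = 163 − 0.5Q. Set MR = MC: 163 − 0.5Q = 90 + 0.5Q → Q_m = 73.
Price P_m = 163 − 0.25·73 = 144.75; MC(Q_m) = 90 + 0.5·73 = 126.5.
Competitive Q* = 97.3333, so ΔQ = 24.3333; wedge = 144.75 − 126.5 = 18.25.
Deadweight loss = ½ × 24.3333 × 18.25 = $222.04 thousand.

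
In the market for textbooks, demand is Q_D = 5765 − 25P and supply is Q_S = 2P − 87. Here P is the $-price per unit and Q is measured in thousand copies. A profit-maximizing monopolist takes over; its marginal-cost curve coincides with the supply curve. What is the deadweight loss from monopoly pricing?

In inverse form: demand P = 230.6 − 0.04Q, supply P = 43.5 + 0.5Q.
Competitive equilibrium: 230.6 − 0.04Q = 43.5 + 0.5Q → Q* = 346.4815, P* = 216.7407.
Marginal revenue: MR = 230.6 − 0.08Q. Set MR = MC: 230.6 − 0.08Q = 43.5 + 0.5Q → Q_m = 322.5862.
Price P_m = 230.6 − 0.04·322.5862 = 217.6966; MC(Q_m) = 43.5 + 0.5·322.5862 = 204.7931.
Competitive Q* = 346.4815, so ΔQ = 23.8953; wedge = 217.6966 − 204.7931 = 12.9035.
The triangle = ½ × 23.8953 × 12.9035 = $154.17 thousand.

$154.17 thousand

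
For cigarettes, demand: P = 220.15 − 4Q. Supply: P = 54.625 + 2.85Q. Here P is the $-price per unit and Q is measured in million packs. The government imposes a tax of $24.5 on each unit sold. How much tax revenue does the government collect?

$504.40 million

Competitive equilibrium: 220.15 − 4Q = 54.625 + 2.85Q → Q* = 24.1642, P* = 123.4931.
With the tax, the buyer price exceeds the seller price by 24.5: (220.15 − 4Q) − (54.625 + 2.85Q) = 24.5 → Q' = 20.5876.
Tax revenue = 24.5 × 20.5876 = $504.40 million.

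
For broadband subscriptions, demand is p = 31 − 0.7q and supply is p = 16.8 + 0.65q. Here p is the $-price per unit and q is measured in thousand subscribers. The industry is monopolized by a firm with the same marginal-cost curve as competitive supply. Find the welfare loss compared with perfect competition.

$8.71 thousand

Competitive equilibrium: 31 − 0.7q = 16.8 + 0.65q → q* = 10.5185, p* = 23.637.
Marginal revenue: MR = 31 − 1.4q. Set MR = MC: 31 − 1.4q = 16.8 + 0.65q → q_m = 6.9268.
Price p_m = 31 − 0.7·6.9268 = 26.1512; MC(q_m) = 16.8 + 0.65·6.9268 = 21.3024.
Competitive q* = 10.5185, so Δq = 3.5917; wedge = 26.1512 − 21.3024 = 4.8488.
DWL = ½ × 3.5917 × 4.8488 = $8.71 thousand.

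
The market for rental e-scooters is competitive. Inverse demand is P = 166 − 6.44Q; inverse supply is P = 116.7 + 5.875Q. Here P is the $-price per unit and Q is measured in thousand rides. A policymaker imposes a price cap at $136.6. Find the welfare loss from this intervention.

$2.34 thousand

Competitive equilibrium: 166 − 6.44Q = 116.7 + 5.875Q → Q* = 4.0032, P* = 140.2191.
At the ceiling P = 136.6, quantity supplied = (136.6 − 116.7)/5.875 = 3.3872.
Willingness to pay at Q' = 3.3872: 166 − 6.44·3.3872 = 144.1864.
ΔQ = 4.0032 − 3.3872 = 0.616; wedge = 144.1864 − 136.6 = 7.5864.
The triangle = ½ × 0.616 × 7.5864 = $2.34 thousand.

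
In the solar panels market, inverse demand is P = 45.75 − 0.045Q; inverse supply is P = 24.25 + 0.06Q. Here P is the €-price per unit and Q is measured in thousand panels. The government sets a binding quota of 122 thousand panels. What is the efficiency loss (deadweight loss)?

Competitive equilibrium: 45.75 − 0.045Q = 24.25 + 0.06Q → Q* = 204.7619, P* = 36.5357.
At Q = 122: demand price = 45.75 − 0.045·122 = 40.26; supply price = 24.25 + 0.06·122 = 31.57.
ΔQ = 204.7619 − 122 = 82.7619; wedge = 40.26 − 31.57 = 8.69.
Deadweight loss = ½ × 82.7619 × 8.69 = €359.60 thousand.

€359.60 thousand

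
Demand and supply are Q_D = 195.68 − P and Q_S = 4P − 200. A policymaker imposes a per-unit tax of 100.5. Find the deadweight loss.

In inverse form: demand P = 195.68 − Q, supply P = 50 + 0.25Q.
Competitive equilibrium: 195.68 − Q = 50 + 0.25Q → Q* = 116.544, P* = 79.136.
With the tax, the buyer price exceeds the seller price by 100.5: (195.68 − Q) − (50 + 0.25Q) = 100.5 → Q' = 36.144.
ΔQ = 116.544 − 36.144 = 80.4; the wedge equals the tax, 100.5.
The triangle = ½ × 80.4 × 100.5 = 4040.10.

4040.10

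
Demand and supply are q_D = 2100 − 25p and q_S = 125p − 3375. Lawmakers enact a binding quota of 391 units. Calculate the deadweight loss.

In inverse form: demand p = 84 − 0.04q, supply p = 27 + 0.008q.
Competitive equilibrium: 84 − 0.04q = 27 + 0.008q → q* = 1187.5, p* = 36.5.
At q = 391: demand price = 84 − 0.04·391 = 68.36; supply price = 27 + 0.008·391 = 30.128.
Δq = 1187.5 − 391 = 796.5; wedge = 68.36 − 30.128 = 38.232.
Welfare loss = ½ × 796.5 × 38.232 = 15225.894.

15225.894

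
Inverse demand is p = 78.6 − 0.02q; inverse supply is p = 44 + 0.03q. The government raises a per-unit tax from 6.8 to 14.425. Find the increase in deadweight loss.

Competitive equilibrium: 78.6 − 0.02q = 44 + 0.03q → q* = 692, p* = 64.76.
For a per-unit tax t: Δq = t/0.05, so DWL = ½·t·(t/0.05) = t²/0.1.
At t = 6.8: DWL = 462.4. At t = 14.425: DWL = 2080.806.
Increase = 2080.806 − 462.4 = 1618.41.

1618.41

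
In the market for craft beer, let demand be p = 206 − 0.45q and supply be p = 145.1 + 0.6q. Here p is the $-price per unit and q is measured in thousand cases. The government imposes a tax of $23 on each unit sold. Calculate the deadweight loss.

$251.90 thousand

Competitive equilibrium: 206 − 0.45q = 145.1 + 0.6q → q* = 58, p* = 179.9.
With the tax, the buyer price exceeds the seller price by 23: (206 − 0.45q) − (145.1 + 0.6q) = 23 → q' = 36.09524.
Δq = 58 − 36.09524 = 21.90476; the wedge equals the tax, 23.
Welfare loss = ½ × 21.90476 × 23 = $251.90 thousand.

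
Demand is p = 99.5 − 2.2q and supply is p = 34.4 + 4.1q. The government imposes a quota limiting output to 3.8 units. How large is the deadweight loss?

Competitive equilibrium: 99.5 − 2.2q = 34.4 + 4.1q → q* = 10.33333, p* = 76.76667.
At q = 3.8: demand price = 99.5 − 2.2·3.8 = 91.14; supply price = 34.4 + 4.1·3.8 = 49.98.
Δq = 10.33333 − 3.8 = 6.53333; wedge = 91.14 − 49.98 = 41.16.
Welfare loss = ½ × 6.53333 × 41.16 = 134.456.

134.456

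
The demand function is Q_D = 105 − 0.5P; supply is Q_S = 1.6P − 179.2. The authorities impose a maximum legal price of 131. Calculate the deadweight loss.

In inverse form: demand P = 210 − 2Q, supply P = 112 + 0.625Q.
Competitive equilibrium: 210 − 2Q = 112 + 0.625Q → Q* = 37.3333, P* = 135.3333.
At the ceiling P = 131, quantity supplied = (131 − 112)/0.625 = 30.4.
Willingness to pay at Q' = 30.4: 210 − 2·30.4 = 149.2.
ΔQ = 37.3333 − 30.4 = 6.9333; wedge = 149.2 − 131 = 18.2.
The triangle = ½ × 6.9333 × 18.2 = 63.09.

63.09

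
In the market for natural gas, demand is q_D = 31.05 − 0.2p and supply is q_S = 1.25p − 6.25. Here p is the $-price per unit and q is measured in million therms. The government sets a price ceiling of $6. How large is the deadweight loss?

In inverse form: demand p = 155.25 − 5q, supply p = 5 + 0.8q.
Competitive equilibrium: 155.25 − 5q = 5 + 0.8q → q* = 25.90517, p* = 25.72414.
At the ceiling p = 6, quantity supplied = (6 − 5)/0.8 = 1.25.
Willingness to pay at q' = 1.25: 155.25 − 5·1.25 = 149.
Δq = 25.90517 − 1.25 = 24.65517; wedge = 149 − 6 = 143.
Deadweight loss = ½ × 24.65517 × 143 = $1762.84 million.

$1762.84 million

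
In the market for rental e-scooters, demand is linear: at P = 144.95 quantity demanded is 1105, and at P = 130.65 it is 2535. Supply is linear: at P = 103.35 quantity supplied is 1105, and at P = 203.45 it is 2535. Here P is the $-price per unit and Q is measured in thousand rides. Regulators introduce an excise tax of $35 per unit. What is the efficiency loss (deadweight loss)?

$7656.25 thousand

Demand slope = (130.65 − 144.95)/(2535 − 1105) = −0.01, so P = 156 − 0.01Q.
Supply slope = (203.45 − 103.35)/(2535 − 1105) = 0.07, so P = 26 + 0.07Q.
Competitive equilibrium: 156 − 0.01Q = 26 + 0.07Q → Q* = 1625, P* = 139.75.
With the tax, the buyer price exceeds the seller price by 35: (156 − 0.01Q) − (26 + 0.07Q) = 35 → Q' = 1187.5.
ΔQ = 1625 − 1187.5 = 437.5; the wedge equals the tax, 35.
The triangle = ½ × 437.5 × 35 = $7656.25 thousand.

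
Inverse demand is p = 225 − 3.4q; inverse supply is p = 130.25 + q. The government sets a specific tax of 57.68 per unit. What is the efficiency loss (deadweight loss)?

378.07

Competitive equilibrium: 225 − 3.4q = 130.25 + q → q* = 21.5341, p* = 151.7841.
With the tax, the buyer price exceeds the seller price by 57.68: (225 − 3.4q) − (130.25 + q) = 57.68 → q' = 8.425.
Δq = 21.5341 − 8.425 = 13.1091; the wedge equals the tax, 57.68.
Deadweight loss = ½ × 13.1091 × 57.68 = 378.07.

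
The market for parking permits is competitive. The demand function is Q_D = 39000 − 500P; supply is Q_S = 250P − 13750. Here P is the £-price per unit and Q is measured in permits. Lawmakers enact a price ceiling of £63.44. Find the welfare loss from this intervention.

£8909.63

In inverse form: demand P = 78 − 0.002Q, supply P = 55 + 0.004Q.
Competitive equilibrium: 78 − 0.002Q = 55 + 0.004Q → Q* = 3833.3333, P* = 70.3333.
At the ceiling P = 63.44, quantity supplied = (63.44 − 55)/0.004 = 2110.
Willingness to pay at Q' = 2110: 78 − 0.002·2110 = 73.78.
ΔQ = 3833.3333 − 2110 = 1723.3333; wedge = 73.78 − 63.44 = 10.34.
The triangle = ½ × 1723.3333 × 10.34 = £8909.63.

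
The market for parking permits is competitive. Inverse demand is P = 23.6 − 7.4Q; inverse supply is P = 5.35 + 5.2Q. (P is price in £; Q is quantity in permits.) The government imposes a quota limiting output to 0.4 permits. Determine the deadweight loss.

Competitive equilibrium: 23.6 − 7.4Q = 5.35 + 5.2Q → Q* = 1.4484, P* = 12.8817.
At Q = 0.4: demand price = 23.6 − 7.4·0.4 = 20.64; supply price = 5.35 + 5.2·0.4 = 7.43.
ΔQ = 1.4484 − 0.4 = 1.0484; wedge = 20.64 − 7.43 = 13.21.
Welfare loss = ½ × 1.0484 × 13.21 = £6.92.

£6.92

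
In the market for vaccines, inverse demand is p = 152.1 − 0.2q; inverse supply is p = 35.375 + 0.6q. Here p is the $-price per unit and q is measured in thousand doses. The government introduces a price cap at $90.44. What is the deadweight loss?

Competitive equilibrium: 152.1 − 0.2q = 35.375 + 0.6q → q* = 145.9063, p* = 122.9188.
At the ceiling p = 90.44, quantity supplied = (90.44 − 35.375)/0.6 = 91.775.
Willingness to pay at q' = 91.775: 152.1 − 0.2·91.775 = 133.745.
Δq = 145.9063 − 91.775 = 54.1313; wedge = 133.745 − 90.44 = 43.305.
DWL = ½ × 54.1313 × 43.305 = $1172.08 thousand.

$1172.08 thousand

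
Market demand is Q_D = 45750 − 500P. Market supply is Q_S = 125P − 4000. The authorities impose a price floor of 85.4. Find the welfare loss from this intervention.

In inverse form: demand P = 91.5 − 0.002Q, supply P = 32 + 0.008Q.
Competitive equilibrium: 91.5 − 0.002Q = 32 + 0.008Q → Q* = 5950, P* = 79.6.
At the floor P = 85.4, quantity demanded = (91.5 − 85.4)/0.002 = 3050.
Sellers' marginal cost at Q' = 3050: 32 + 0.008·3050 = 56.4.
ΔQ = 5950 − 3050 = 2900; wedge = 85.4 − 56.4 = 29.
Deadweight loss = ½ × 2900 × 29 = 42050.

42050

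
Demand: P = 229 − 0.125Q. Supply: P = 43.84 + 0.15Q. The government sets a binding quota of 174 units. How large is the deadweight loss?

Competitive equilibrium: 229 − 0.125Q = 43.84 + 0.15Q → Q* = 673.3091, P* = 144.8364.
At Q = 174: demand price = 229 − 0.125·174 = 207.25; supply price = 43.84 + 0.15·174 = 69.94.
ΔQ = 673.3091 − 174 = 499.3091; wedge = 207.25 − 69.94 = 137.31.
DWL = ½ × 499.3091 × 137.31 = 34280.07.

34280.07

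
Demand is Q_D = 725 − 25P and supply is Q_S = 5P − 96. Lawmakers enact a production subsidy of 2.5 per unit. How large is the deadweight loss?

13.02

In inverse form: demand P = 29 − 0.04Q, supply P = 19.2 + 0.2Q.
Competitive equilibrium: 29 − 0.04Q = 19.2 + 0.2Q → Q* = 40.8333, P* = 27.3667.
The subsidy lowers effective supply by 2.5: P = 16.7 + 0.2Q.
New quantity: 29 − 0.04Q = 16.7 + 0.2Q → Q' = 51.25.
Overproduction ΔQ = 51.25 − 40.8333 = 10.4167; wedge = subsidy = 2.5.
Welfare loss = ½ × 10.4167 × 2.5 = 13.02.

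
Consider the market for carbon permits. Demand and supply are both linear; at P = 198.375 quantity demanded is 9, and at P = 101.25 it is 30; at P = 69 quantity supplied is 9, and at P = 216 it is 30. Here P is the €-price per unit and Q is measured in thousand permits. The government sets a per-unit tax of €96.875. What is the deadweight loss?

€403.65 thousand

Demand slope = (101.25 − 198.375)/(30 − 9) = −4.625, so P = 240 − 4.625Q.
Supply slope = (216 − 69)/(30 − 9) = 7, so P = 6 + 7Q.
Competitive equilibrium: 240 − 4.625Q = 6 + 7Q → Q* = 20.12903, P* = 146.90323.
With the tax, the buyer price exceeds the seller price by 96.875: (240 − 4.625Q) − (6 + 7Q) = 96.875 → Q' = 11.7957.
ΔQ = 20.12903 − 11.7957 = 8.33333; the wedge equals the tax, 96.875.
DWL = ½ × 8.33333 × 96.875 = €403.65 thousand.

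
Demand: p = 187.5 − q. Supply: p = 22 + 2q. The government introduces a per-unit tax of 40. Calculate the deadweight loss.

Competitive equilibrium: 187.5 − q = 22 + 2q → q* = 55.1667, p* = 132.3333.
With the tax, the buyer price exceeds the seller price by 40: (187.5 − q) − (22 + 2q) = 40 → q' = 41.8333.
Δq = 55.1667 − 41.8333 = 13.3334; the wedge equals the tax, 40.
Welfare loss = ½ × 13.3334 × 40 = 266.67.

266.67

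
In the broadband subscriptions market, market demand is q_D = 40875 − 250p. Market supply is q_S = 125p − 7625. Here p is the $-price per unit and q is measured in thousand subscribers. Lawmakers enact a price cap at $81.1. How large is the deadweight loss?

$218105.10 thousand

In inverse form: demand p = 163.5 − 0.004q, supply p = 61 + 0.008q.
Competitive equilibrium: 163.5 − 0.004q = 61 + 0.008q → q* = 8541.66667, p* = 129.33333.
At the ceiling p = 81.1, quantity supplied = (81.1 − 61)/0.008 = 2512.5.
Willingness to pay at q' = 2512.5: 163.5 − 0.004·2512.5 = 153.45.
Δq = 8541.66667 − 2512.5 = 6029.16667; wedge = 153.45 − 81.1 = 72.35.
The triangle = ½ × 6029.16667 × 72.35 = $218105.10 thousand.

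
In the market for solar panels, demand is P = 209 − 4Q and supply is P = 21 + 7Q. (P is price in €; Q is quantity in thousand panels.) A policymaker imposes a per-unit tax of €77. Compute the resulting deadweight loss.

€269.50 thousand

Competitive equilibrium: 209 − 4Q = 21 + 7Q → Q* = 17.0909, P* = 140.6364.
With the tax, the buyer price exceeds the seller price by 77: (209 − 4Q) − (21 + 7Q) = 77 → Q' = 10.0909.
ΔQ = 17.0909 − 10.0909 = 7; the wedge equals the tax, 77.
The triangle = ½ × 7 × 77 = €269.50 thousand.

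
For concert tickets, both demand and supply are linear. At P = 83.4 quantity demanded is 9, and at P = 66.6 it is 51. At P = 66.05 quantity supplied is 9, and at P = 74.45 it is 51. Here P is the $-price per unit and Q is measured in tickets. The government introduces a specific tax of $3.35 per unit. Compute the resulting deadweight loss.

Demand slope = (66.6 − 83.4)/(51 − 9) = −0.4, so P = 87 − 0.4Q.
Supply slope = (74.45 − 66.05)/(51 − 9) = 0.2, so P = 64.25 + 0.2Q.
Competitive equilibrium: 87 − 0.4Q = 64.25 + 0.2Q → Q* = 37.9167, P* = 71.8333.
With the tax, the buyer price exceeds the seller price by 3.35: (87 − 0.4Q) − (64.25 + 0.2Q) = 3.35 → Q' = 32.3333.
ΔQ = 37.9167 − 32.3333 = 5.5834; the wedge equals the tax, 3.35.
DWL = ½ × 5.5834 × 3.35 = $9.35.

$9.35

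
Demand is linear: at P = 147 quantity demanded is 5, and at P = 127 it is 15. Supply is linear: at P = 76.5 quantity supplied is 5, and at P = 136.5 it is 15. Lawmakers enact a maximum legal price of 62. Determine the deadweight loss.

Demand slope = (127 − 147)/(15 − 5) = −2, so P = 157 − 2Q.
Supply slope = (136.5 − 76.5)/(15 − 5) = 6, so P = 46.5 + 6Q.
Competitive equilibrium: 157 − 2Q = 46.5 + 6Q → Q* = 13.8125, P* = 129.375.
At the ceiling P = 62, quantity supplied = (62 − 46.5)/6 = 2.5833.
Willingness to pay at Q' = 2.5833: 157 − 2·2.5833 = 151.8334.
ΔQ = 13.8125 − 2.5833 = 11.2292; wedge = 151.8334 − 62 = 89.8334.
Deadweight loss = ½ × 11.2292 × 89.8334 = 504.38.

504.38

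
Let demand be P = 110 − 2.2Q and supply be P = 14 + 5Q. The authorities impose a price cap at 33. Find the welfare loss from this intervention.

327.184

Competitive equilibrium: 110 − 2.2Q = 14 + 5Q → Q* = 13.33333, P* = 80.66667.
At the ceiling P = 33, quantity supplied = (33 − 14)/5 = 3.8.
Willingness to pay at Q' = 3.8: 110 − 2.2·3.8 = 101.64.
ΔQ = 13.33333 − 3.8 = 9.53333; wedge = 101.64 − 33 = 68.64.
Welfare loss = ½ × 9.53333 × 68.64 = 327.184.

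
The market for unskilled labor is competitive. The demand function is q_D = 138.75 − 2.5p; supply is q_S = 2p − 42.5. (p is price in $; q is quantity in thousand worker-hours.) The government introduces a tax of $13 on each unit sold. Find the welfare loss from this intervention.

In inverse form: demand p = 55.5 − 0.4q, supply p = 21.25 + 0.5q.
Competitive equilibrium: 55.5 − 0.4q = 21.25 + 0.5q → q* = 38.0556, p* = 40.2778.
With the tax, the buyer price exceeds the seller price by 13: (55.5 − 0.4q) − (21.25 + 0.5q) = 13 → q' = 23.6111.
Δq = 38.0556 − 23.6111 = 14.4445; the wedge equals the tax, 13.
DWL = ½ × 14.4445 × 13 = $93.89 thousand.

$93.89 thousand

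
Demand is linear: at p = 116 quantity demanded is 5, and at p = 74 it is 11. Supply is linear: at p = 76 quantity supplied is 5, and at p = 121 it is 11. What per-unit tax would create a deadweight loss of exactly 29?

29

Demand slope = (74 − 116)/(11 − 5) = −7, so p = 151 − 7q.
Supply slope = (121 − 76)/(11 − 5) = 7.5, so p = 38.5 + 7.5q.
Competitive equilibrium: 151 − 7q = 38.5 + 7.5q → q* = 7.7586, p* = 96.6897.
A tax t gives Δq = t/14.5 and wedge t, so DWL = t²/29.
t²/29 = 29 → t² = 841 → t = 29.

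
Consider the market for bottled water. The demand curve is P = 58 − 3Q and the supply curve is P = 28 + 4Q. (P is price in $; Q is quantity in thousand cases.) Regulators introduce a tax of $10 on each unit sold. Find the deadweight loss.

Competitive equilibrium: 58 − 3Q = 28 + 4Q → Q* = 4.2857, P* = 45.1429.
With the tax, the buyer price exceeds the seller price by 10: (58 − 3Q) − (28 + 4Q) = 10 → Q' = 2.8571.
ΔQ = 4.2857 − 2.8571 = 1.4286; the wedge equals the tax, 10.
The triangle = ½ × 1.4286 × 10 = $7.14 thousand.

$7.14 thousand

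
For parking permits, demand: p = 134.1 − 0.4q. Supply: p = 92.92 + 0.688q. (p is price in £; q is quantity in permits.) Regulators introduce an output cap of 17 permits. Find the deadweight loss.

Competitive equilibrium: 134.1 − 0.4q = 92.92 + 0.688q → q* = 37.8493, p* = 118.9603.
At q = 17: demand price = 134.1 − 0.4·17 = 127.3; supply price = 92.92 + 0.688·17 = 104.616.
Δq = 37.8493 − 17 = 20.8493; wedge = 127.3 − 104.616 = 22.684.
Deadweight loss = ½ × 20.8493 × 22.684 = £236.47.

£236.47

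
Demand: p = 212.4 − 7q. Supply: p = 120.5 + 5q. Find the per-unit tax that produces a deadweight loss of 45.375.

Competitive equilibrium: 212.4 − 7q = 120.5 + 5q → q* = 7.6583, p* = 158.7917.
A tax t gives Δq = t/12 and wedge t, so DWL = t²/24.
t²/24 = 45.375 → t² = 1089 → t = 33.

33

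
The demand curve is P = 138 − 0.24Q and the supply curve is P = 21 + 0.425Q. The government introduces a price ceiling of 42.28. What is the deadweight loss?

5267.82

Competitive equilibrium: 138 − 0.24Q = 21 + 0.425Q → Q* = 175.9398, P* = 95.7744.
At the ceiling P = 42.28, quantity supplied = (42.28 − 21)/0.425 = 50.0706.
Willingness to pay at Q' = 50.0706: 138 − 0.24·50.0706 = 125.9831.
ΔQ = 175.9398 − 50.0706 = 125.8692; wedge = 125.9831 − 42.28 = 83.7031.
DWL = ½ × 125.8692 × 83.7031 = 5267.82.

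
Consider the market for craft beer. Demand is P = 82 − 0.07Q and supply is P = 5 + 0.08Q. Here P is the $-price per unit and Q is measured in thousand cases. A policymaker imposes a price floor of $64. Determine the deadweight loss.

Competitive equilibrium: 82 − 0.07Q = 5 + 0.08Q → Q* = 513.3333, P* = 46.0667.
At the floor P = 64, quantity demanded = (82 − 64)/0.07 = 257.1429.
Sellers' marginal cost at Q' = 257.1429: 5 + 0.08·257.1429 = 25.5714.
ΔQ = 513.3333 − 257.1429 = 256.1904; wedge = 64 − 25.5714 = 38.4286.
The triangle = ½ × 256.1904 × 38.4286 = $4922.52 thousand.

$4922.52 thousand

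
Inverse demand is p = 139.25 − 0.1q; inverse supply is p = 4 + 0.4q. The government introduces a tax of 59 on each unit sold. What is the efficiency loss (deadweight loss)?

Competitive equilibrium: 139.25 − 0.1q = 4 + 0.4q → q* = 270.5, p* = 112.2.
With the tax, the buyer price exceeds the seller price by 59: (139.25 − 0.1q) − (4 + 0.4q) = 59 → q' = 152.5.
Δq = 270.5 − 152.5 = 118; the wedge equals the tax, 59.
Welfare loss = ½ × 118 × 59 = 3481.

3481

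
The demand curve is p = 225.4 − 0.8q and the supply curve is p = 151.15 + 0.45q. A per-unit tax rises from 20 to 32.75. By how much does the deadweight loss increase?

269.025

Competitive equilibrium: 225.4 − 0.8q = 151.15 + 0.45q → q* = 59.4, p* = 177.88.
For a per-unit tax t: Δq = t/1.25, so DWL = ½·t·(t/1.25) = t²/2.5.
At t = 20: DWL = 160. At t = 32.75: DWL = 429.025.
Increase = 429.025 − 160 = 269.025.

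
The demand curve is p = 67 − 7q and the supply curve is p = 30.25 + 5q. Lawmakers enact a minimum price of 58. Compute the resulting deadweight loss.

18.94

Competitive equilibrium: 67 − 7q = 30.25 + 5q → q* = 3.0625, p* = 45.5625.
At the floor p = 58, quantity demanded = (67 − 58)/7 = 1.2857.
Sellers' marginal cost at q' = 1.2857: 30.25 + 5·1.2857 = 36.6785.
Δq = 3.0625 − 1.2857 = 1.7768; wedge = 58 − 36.6785 = 21.3215.
Welfare loss = ½ × 1.7768 × 21.3215 = 18.94.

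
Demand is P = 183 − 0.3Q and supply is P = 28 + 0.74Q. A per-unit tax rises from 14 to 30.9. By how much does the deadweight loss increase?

364.81

Competitive equilibrium: 183 − 0.3Q = 28 + 0.74Q → Q* = 149.0385, P* = 138.2885.
For a per-unit tax t: ΔQ = t/1.04, so DWL = ½·t·(t/1.04) = t²/2.08.
At t = 14: DWL = 94.231. At t = 30.9: DWL = 459.043.
Increase = 459.043 − 94.231 = 364.81.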